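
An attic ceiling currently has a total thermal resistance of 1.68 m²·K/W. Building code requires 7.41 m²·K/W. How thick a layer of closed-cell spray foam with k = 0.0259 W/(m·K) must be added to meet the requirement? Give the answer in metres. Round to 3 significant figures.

0.148 m

ΔR = 7.41 − 1.68 = 5.73 m²·K/W
L = ΔR × k = 5.73 × 0.0259 = 0.1484 m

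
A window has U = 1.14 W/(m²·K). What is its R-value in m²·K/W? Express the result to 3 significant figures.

0.877 m²·K/W

R = 1/U = 1/1.14 = 0.8772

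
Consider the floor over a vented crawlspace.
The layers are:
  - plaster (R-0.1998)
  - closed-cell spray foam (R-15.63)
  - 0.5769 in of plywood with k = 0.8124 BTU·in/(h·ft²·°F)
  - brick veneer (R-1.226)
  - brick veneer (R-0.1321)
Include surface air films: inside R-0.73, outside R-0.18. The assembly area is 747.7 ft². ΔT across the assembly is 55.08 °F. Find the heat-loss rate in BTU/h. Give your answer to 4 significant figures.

2190 BTU/h

0.5769/0.8124 = 0.71012
R_total = 0.73 + 0.1998 + 15.63 + 0.71012 + 1.226 + 0.1321 + 0.18 = 18.808 ft²·°F·h/BTU
Q = A·ΔT/R = 747.7 × 55.08 / 18.808 = 2189.7 BTU/h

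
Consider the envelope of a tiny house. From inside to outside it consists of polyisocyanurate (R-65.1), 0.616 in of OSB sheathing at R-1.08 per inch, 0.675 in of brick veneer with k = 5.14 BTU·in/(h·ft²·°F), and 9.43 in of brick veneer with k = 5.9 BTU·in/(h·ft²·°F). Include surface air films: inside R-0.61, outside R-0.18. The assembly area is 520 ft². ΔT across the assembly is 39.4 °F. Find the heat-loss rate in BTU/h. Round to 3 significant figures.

0.616 × 1.08 = 0.6653
0.675/5.14 = 0.1313
9.43/5.9 = 1.598
R_total = 0.61 + 65.1 + 0.6653 + 0.1313 + 1.598 + 0.18 = 68.28 ft²·°F·h/BTU
Q = A·ΔT/R = 520 × 39.4 / 68.28 = 300 BTU/h

300 BTU/h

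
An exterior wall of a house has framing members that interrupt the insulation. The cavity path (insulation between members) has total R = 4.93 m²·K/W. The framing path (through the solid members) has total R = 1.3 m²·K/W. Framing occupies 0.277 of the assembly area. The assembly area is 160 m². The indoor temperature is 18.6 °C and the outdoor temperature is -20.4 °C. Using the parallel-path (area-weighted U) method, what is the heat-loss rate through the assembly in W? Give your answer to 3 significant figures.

U_eff = 0.723/4.93 + 0.277/1.3 = 0.1467 + 0.2131 = 0.3597
R_eff = 1/U_eff = 2.78 m²·K/W
Q = 160 × (18.6 − (-20.4)) / 2.78 = 2245 W

2240 W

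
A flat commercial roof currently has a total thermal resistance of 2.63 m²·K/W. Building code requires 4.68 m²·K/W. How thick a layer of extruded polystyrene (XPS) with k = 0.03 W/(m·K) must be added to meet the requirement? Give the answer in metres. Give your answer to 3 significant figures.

ΔR = 4.68 − 2.63 = 2.05 m²·K/W
L = ΔR × k = 2.05 × 0.03 = 0.0615 m

0.0615 m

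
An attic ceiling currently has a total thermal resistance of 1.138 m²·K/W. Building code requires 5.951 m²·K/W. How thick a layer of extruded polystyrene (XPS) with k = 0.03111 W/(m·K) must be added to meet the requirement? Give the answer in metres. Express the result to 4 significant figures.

0.1497 m

ΔR = 5.951 − 1.138 = 4.813 m²·K/W
L = ΔR × k = 4.813 × 0.03111 = 0.14973 m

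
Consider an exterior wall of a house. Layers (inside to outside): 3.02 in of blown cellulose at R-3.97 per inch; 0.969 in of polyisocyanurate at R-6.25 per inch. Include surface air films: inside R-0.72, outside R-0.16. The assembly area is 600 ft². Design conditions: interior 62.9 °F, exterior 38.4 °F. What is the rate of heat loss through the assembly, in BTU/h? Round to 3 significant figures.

777 BTU/h

3.02 × 3.97 = 11.99
0.969 × 6.25 = 6.056
R_total = 0.72 + 11.99 + 6.056 + 0.16 = 18.93 ft²·°F·h/BTU
Q = A·ΔT/R = 600 × (62.9 − 38.4) / 18.93 = 776.7 BTU/h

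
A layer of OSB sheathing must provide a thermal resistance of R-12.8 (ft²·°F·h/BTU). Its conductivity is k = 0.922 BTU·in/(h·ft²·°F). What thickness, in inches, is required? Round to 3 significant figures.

11.8 in

L = R × k = 12.8 × 0.922 = 11.8 in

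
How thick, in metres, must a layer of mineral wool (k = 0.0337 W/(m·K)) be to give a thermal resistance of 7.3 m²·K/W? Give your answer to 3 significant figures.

0.246 m

L = R·k = 7.3 × 0.0337 = 0.246 m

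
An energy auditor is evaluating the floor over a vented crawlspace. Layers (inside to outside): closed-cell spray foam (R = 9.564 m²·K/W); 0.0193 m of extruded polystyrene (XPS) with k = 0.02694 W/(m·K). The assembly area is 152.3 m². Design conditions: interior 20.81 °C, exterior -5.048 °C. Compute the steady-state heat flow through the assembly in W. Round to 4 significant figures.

383.1 W

0.0193/0.02694 = 0.71641
R_total = 9.564 + 0.71641 = 10.28 m²·K/W
Q = A·ΔT/R = 152.3 × (20.81 − (-5.048)) / 10.28 = 383.08 W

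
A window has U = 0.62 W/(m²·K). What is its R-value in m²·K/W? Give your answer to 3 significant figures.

1.61 m²·K/W

R = 1/U = 1/0.62 = 1.613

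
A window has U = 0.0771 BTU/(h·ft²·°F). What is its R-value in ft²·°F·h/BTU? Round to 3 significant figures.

R = 1/U = 1/0.0771 = 12.97

13.0 ft²·°F·h/BTU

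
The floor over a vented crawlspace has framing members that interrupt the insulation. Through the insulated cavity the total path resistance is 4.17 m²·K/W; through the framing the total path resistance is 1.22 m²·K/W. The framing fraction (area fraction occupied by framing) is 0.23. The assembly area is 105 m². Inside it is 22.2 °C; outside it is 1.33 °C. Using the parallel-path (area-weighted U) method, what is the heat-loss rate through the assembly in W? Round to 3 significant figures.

818 W

U_eff = 0.77/4.17 + 0.23/1.22 = 0.1847 + 0.1885 = 0.3732
R_eff = 1/U_eff = 2.68 m²·K/W
Q = 105 × (22.2 − 1.33) / 2.68 = 817.8 W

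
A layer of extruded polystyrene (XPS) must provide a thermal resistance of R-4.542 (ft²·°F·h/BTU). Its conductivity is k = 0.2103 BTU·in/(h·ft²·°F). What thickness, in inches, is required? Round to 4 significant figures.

0.9552 in

L = R × k = 4.542 × 0.2103 = 0.95518 in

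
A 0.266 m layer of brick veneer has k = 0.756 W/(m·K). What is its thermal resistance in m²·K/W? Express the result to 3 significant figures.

R = L/k = 0.266/0.756 = 0.3519 m²·K/W

0.352 m²·K/W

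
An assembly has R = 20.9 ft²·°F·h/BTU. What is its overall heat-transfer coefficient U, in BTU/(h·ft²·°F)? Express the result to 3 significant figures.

U = 1/R = 1/20.9 = 0.04785

0.0478 BTU/(h·ft²·°F)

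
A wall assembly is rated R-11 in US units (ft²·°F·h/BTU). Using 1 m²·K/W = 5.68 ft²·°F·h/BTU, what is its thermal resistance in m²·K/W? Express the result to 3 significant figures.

R_SI = 11/5.68 = 1.937

1.94 m²·K/W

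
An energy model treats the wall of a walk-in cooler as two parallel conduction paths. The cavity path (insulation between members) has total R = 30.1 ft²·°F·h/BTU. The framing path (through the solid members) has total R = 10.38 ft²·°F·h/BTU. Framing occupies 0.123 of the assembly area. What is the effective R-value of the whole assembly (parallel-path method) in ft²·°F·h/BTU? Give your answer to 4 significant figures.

U_eff = 0.877/30.1 + 0.123/10.38 = 0.029136 + 0.01185 = 0.040986
R_eff = 1/U_eff = 24.399 ft²·°F·h/BTU

24.40 ft²·°F·h/BTU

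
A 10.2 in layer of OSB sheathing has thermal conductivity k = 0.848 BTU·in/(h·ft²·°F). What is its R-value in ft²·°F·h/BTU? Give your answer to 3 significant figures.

R = L/k = 10.2/0.848 = 12.03 ft²·°F·h/BTU

12.0 ft²·°F·h/BTU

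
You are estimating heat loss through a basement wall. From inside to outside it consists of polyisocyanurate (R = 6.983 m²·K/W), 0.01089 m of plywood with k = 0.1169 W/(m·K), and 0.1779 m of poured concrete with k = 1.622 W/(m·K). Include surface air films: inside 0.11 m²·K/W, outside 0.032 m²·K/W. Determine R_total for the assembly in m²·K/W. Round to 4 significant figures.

0.01089/0.1169 = 0.093157
0.1779/1.622 = 0.10968
R_total = 0.11 + 6.983 + 0.093157 + 0.10968 + 0.032 = 7.3278 m²·K/W

7.328 m²·K/W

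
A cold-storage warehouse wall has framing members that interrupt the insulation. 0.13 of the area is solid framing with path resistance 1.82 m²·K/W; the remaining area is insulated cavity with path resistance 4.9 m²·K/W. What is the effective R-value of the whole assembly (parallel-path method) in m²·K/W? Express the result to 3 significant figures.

4.02 m²·K/W

U_eff = 0.87/4.9 + 0.13/1.82 = 0.1776 + 0.07143 = 0.249
R_eff = 1/U_eff = 4.016 m²·K/W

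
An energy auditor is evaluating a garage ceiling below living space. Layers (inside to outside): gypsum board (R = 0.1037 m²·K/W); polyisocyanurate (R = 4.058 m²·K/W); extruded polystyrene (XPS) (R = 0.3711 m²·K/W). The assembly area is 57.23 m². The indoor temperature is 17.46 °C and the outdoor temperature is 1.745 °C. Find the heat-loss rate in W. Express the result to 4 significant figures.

198.4 W

R_total = 0.1037 + 4.058 + 0.3711 = 4.5328 m²·K/W
Q = A·ΔT/R = 57.23 × (17.46 − 1.745) / 4.5328 = 198.41 W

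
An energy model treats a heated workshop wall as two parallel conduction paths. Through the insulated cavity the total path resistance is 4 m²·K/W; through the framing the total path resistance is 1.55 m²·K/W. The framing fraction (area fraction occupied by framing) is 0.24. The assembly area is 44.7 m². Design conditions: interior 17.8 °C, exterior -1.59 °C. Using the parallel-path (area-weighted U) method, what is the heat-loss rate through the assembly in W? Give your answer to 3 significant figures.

U_eff = 0.76/4 + 0.24/1.55 = 0.19 + 0.1548 = 0.3448
R_eff = 1/U_eff = 2.9 m²·K/W
Q = 44.7 × (17.8 − (-1.59)) / 2.9 = 298.9 W

299 W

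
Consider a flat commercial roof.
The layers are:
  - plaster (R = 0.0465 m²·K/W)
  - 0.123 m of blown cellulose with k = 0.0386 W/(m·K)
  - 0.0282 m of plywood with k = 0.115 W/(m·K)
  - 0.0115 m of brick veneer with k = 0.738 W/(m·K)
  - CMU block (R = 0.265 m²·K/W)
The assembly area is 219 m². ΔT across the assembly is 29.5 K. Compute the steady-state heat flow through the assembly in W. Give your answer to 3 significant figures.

0.123/0.0386 = 3.187
0.0282/0.115 = 0.2452
0.0115/0.738 = 0.01558
R_total = 0.0465 + 3.187 + 0.2452 + 0.01558 + 0.265 = 3.759 m²·K/W
Q = A·ΔT/R = 219 × 29.5 / 3.759 = 1719 W

1720 W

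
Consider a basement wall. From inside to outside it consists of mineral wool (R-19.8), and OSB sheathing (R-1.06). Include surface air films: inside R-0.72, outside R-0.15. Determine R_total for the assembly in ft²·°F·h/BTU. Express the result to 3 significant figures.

21.7 ft²·°F·h/BTU

R_total = 0.72 + 19.8 + 1.06 + 0.15 = 21.73 ft²·°F·h/BTU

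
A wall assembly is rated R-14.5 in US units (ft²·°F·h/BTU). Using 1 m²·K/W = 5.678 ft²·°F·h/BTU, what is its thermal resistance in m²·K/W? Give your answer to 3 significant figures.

R_SI = 14.5/5.678 = 2.554

2.55 m²·K/W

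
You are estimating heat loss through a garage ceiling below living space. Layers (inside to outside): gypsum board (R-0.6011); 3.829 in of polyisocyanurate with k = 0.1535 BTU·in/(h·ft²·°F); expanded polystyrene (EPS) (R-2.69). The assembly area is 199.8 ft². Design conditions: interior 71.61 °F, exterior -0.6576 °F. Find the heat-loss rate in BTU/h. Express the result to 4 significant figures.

3.829/0.1535 = 24.945
R_total = 0.6011 + 24.945 + 2.69 = 28.236 ft²·°F·h/BTU
Q = A·ΔT/R = 199.8 × (71.61 − (-0.6576)) / 28.236 = 511.38 BTU/h

511.4 BTU/h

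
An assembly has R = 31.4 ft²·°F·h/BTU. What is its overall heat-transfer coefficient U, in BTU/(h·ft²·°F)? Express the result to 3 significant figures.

U = 1/R = 1/31.4 = 0.03185

0.0318 BTU/(h·ft²·°F)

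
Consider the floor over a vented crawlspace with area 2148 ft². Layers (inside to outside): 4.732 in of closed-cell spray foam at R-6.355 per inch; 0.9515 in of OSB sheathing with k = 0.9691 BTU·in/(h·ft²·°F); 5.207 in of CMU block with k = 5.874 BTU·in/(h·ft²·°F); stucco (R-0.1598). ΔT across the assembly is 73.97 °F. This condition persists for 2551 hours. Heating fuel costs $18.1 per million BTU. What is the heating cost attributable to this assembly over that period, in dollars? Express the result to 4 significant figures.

228.5 dollars

4.732 × 6.355 = 30.072
0.9515/0.9691 = 0.98184
5.207/5.874 = 0.88645
R_total = 30.072 + 0.98184 + 0.88645 + 0.1598 = 32.1 ft²·°F·h/BTU
Q = 2148 × 73.97 / 32.1 = 4949.8 BTU/h
E = 4949.8 × 2551 = 12627000 BTU
Cost = 12627000/10⁶ × 18.1 = $228.55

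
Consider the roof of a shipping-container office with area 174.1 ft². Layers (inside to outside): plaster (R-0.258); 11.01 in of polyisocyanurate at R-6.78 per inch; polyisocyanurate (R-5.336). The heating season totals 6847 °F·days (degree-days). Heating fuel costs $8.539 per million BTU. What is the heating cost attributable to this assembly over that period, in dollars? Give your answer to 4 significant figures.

3.045 dollars

11.01 × 6.78 = 74.648
R_total = 0.258 + 74.648 + 5.336 = 80.242 ft²·°F·h/BTU
E = A × HDD × 24 / R = 174.1 × 6847 × 24 / 80.242 = 356540 BTU
Cost = 356540/10⁶ × 8.539 = $3.0445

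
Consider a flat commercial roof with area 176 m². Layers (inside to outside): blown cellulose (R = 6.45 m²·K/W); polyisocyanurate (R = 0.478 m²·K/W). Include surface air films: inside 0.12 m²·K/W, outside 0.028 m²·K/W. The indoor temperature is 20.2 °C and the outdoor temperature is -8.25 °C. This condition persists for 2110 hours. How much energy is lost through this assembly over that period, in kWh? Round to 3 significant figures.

R_total = 0.12 + 6.45 + 0.478 + 0.028 = 7.076 m²·K/W
Q = 176 × (20.2 − (-8.25)) / 7.076 = 707.6 W
E = 707.6 W × 2110 h / 1000 = 1493 kWh

1490 kWh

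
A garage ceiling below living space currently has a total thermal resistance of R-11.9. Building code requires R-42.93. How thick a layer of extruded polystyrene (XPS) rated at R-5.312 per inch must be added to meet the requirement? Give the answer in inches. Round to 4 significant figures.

5.841 in

ΔR = 42.93 − 11.9 = 31.03 ft²·°F·h/BTU
L = ΔR / (R/in) = 31.03/5.312 = 5.8415 in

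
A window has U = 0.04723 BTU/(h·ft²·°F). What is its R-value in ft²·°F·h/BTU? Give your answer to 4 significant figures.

21.17 ft²·°F·h/BTU

R = 1/U = 1/0.04723 = 21.173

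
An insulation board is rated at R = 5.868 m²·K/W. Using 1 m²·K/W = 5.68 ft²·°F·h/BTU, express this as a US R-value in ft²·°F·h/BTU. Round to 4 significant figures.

R_US = 5.868 × 5.68 = 33.33

33.33 ft²·°F·h/BTU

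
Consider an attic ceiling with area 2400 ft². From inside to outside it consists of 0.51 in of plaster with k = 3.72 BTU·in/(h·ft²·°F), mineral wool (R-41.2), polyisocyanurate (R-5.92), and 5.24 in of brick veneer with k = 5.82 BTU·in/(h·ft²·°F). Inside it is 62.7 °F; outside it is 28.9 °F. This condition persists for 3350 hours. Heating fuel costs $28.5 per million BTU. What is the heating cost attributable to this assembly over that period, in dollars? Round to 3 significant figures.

161 dollars

0.51/3.72 = 0.1371
5.24/5.82 = 0.9003
R_total = 0.1371 + 41.2 + 5.92 + 0.9003 = 48.16 ft²·°F·h/BTU
Q = 2400 × (62.7 − 28.9) / 48.16 = 1684 BTU/h
E = 1684 × 3350 = 5643000 BTU
Cost = 5643000/10⁶ × 28.5 = $160.8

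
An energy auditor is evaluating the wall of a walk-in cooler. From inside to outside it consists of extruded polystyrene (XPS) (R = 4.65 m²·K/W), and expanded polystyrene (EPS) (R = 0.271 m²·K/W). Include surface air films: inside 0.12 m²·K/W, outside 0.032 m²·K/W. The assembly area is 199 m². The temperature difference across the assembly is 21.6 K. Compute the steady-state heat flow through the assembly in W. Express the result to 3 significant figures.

847 W

R_total = 0.12 + 4.65 + 0.271 + 0.032 = 5.073 m²·K/W
Q = A·ΔT/R = 199 × 21.6 / 5.073 = 847.3 W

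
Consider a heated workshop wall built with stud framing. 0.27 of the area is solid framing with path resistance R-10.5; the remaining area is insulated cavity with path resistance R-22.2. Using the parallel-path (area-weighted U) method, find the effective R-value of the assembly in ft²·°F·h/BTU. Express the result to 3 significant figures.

U_eff = 0.73/22.2 + 0.27/10.5 = 0.03288 + 0.02571 = 0.0586
R_eff = 1/U_eff = 17.07 ft²·°F·h/BTU

17.1 ft²·°F·h/BTU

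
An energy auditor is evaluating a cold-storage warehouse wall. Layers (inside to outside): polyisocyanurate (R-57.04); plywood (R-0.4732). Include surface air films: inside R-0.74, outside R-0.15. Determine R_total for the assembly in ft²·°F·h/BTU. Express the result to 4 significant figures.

R_total = 0.74 + 57.04 + 0.4732 + 0.15 = 58.403 ft²·°F·h/BTU

58.40 ft²·°F·h/BTU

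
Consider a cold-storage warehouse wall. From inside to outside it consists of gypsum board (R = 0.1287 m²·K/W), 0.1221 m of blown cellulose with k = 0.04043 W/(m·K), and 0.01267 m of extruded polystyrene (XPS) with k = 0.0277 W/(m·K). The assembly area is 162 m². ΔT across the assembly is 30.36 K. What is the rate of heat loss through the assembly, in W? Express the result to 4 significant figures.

1364 W

0.1221/0.04043 = 3.02
0.01267/0.0277 = 0.4574
R_total = 0.1287 + 3.02 + 0.4574 = 3.6061 m²·K/W
Q = A·ΔT/R = 162 × 30.36 / 3.6061 = 1363.9 W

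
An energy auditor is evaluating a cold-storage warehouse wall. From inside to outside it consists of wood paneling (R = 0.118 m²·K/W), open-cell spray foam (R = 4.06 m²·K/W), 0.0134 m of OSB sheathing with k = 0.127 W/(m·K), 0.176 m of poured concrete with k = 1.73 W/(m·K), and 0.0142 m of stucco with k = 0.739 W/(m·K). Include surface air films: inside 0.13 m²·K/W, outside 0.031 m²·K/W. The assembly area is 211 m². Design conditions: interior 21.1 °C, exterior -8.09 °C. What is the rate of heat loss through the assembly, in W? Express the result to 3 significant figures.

1350 W

0.0134/0.127 = 0.1055
0.176/1.73 = 0.1017
0.0142/0.739 = 0.01922
R_total = 0.13 + 0.118 + 4.06 + 0.1055 + 0.1017 + 0.01922 + 0.031 = 4.565 m²·K/W
Q = A·ΔT/R = 211 × (21.1 − (-8.09)) / 4.565 = 1349 W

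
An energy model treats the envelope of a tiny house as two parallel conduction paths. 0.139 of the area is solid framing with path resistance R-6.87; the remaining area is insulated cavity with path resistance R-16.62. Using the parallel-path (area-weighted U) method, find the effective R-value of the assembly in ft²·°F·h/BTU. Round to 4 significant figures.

U_eff = 0.861/16.62 + 0.139/6.87 = 0.051805 + 0.020233 = 0.072038
R_eff = 1/U_eff = 13.882 ft²·°F·h/BTU

13.88 ft²·°F·h/BTU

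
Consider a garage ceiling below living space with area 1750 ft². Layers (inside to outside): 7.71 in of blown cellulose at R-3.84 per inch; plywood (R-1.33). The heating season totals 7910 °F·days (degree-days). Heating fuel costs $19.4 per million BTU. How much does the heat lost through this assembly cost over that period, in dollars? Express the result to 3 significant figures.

208 dollars

7.71 × 3.84 = 29.61
R_total = 29.61 + 1.33 = 30.94 ft²·°F·h/BTU
E = A × HDD × 24 / R = 1750 × 7910 × 24 / 30.94 = 10740000 BTU
Cost = 10740000/10⁶ × 19.4 = $208.3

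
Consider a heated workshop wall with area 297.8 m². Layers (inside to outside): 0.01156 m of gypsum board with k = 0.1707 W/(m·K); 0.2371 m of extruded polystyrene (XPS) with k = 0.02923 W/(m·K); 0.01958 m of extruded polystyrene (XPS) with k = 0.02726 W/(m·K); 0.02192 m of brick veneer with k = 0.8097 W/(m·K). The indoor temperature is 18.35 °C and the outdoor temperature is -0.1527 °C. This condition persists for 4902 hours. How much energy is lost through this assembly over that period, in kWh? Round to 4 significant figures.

3027 kWh

0.01156/0.1707 = 0.067721
0.2371/0.02923 = 8.1115
0.01958/0.02726 = 0.71827
0.02192/0.8097 = 0.027072
R_total = 0.067721 + 8.1115 + 0.71827 + 0.027072 = 8.9246 m²·K/W
Q = 297.8 × (18.35 − (-0.1527)) / 8.9246 = 617.41 W
E = 617.41 W × 4902 h / 1000 = 3026.5 kWh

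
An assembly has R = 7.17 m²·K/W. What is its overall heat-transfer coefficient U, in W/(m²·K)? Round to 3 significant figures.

0.139 W/(m²·K)

U = 1/R = 1/7.17 = 0.1395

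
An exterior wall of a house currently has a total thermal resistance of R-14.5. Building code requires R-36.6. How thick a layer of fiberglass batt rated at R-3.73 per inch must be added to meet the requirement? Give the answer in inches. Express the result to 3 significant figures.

ΔR = 36.6 − 14.5 = 22.1 ft²·°F·h/BTU
L = ΔR / (R/in) = 22.1/3.73 = 5.925 in

5.92 in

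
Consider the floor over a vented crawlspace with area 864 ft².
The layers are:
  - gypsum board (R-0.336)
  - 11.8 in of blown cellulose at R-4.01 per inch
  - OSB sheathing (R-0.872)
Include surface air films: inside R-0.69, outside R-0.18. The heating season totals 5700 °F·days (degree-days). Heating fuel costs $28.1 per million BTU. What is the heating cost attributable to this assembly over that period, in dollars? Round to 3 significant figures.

11.8 × 4.01 = 47.32
R_total = 0.69 + 0.336 + 47.32 + 0.872 + 0.18 = 49.4 ft²·°F·h/BTU
E = A × HDD × 24 / R = 864 × 5700 × 24 / 49.4 = 2393000 BTU
Cost = 2393000/10⁶ × 28.1 = $67.24

67.2 dollars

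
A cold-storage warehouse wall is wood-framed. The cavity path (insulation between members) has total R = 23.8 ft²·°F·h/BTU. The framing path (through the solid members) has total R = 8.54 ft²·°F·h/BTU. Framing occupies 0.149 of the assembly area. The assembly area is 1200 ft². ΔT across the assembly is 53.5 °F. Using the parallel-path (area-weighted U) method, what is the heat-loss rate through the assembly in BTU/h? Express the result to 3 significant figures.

3420 BTU/h

U_eff = 0.851/23.8 + 0.149/8.54 = 0.03576 + 0.01745 = 0.0532
R_eff = 1/U_eff = 18.8 ft²·°F·h/BTU
Q = 1200 × 53.5 / 18.8 = 3416 BTU/h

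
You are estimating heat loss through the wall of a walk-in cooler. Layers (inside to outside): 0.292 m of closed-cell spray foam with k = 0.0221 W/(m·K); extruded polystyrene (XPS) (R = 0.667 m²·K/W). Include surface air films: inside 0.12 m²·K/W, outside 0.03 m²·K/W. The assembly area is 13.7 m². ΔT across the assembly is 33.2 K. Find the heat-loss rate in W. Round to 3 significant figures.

0.292/0.0221 = 13.21
R_total = 0.12 + 13.21 + 0.667 + 0.03 = 14.03 m²·K/W
Q = A·ΔT/R = 13.7 × 33.2 / 14.03 = 32.42 W

32.4 W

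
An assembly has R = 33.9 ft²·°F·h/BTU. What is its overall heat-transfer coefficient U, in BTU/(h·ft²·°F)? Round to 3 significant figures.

0.0295 BTU/(h·ft²·°F)

U = 1/R = 1/33.9 = 0.0295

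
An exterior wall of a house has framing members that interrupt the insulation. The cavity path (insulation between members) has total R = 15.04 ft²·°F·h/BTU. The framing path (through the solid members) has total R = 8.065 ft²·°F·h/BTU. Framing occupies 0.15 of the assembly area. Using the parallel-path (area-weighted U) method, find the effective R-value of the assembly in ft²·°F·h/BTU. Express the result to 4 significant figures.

13.31 ft²·°F·h/BTU

U_eff = 0.85/15.04 + 0.15/8.065 = 0.056516 + 0.018599 = 0.075115
R_eff = 1/U_eff = 13.313 ft²·°F·h/BTU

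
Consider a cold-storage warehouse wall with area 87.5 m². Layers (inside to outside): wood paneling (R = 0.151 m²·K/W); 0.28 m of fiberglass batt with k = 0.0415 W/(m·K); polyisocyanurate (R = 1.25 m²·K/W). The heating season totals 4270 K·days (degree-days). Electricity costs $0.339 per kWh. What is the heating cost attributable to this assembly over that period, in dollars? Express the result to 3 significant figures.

373 dollars

0.28/0.0415 = 6.747
R_total = 0.151 + 6.747 + 1.25 = 8.148 m²·K/W
E = A × HDD × 24 / R / 1000 = 87.5 × 4270 × 24 / 8.148 / 1000 = 1101 kWh
Cost = 1101 × 0.339 = $373.1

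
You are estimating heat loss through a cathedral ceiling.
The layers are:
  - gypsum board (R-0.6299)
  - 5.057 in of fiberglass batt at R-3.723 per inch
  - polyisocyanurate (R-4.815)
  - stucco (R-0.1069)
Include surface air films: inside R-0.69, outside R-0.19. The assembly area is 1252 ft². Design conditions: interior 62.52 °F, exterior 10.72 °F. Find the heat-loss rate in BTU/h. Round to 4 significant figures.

2568 BTU/h

5.057 × 3.723 = 18.827
R_total = 0.69 + 0.6299 + 18.827 + 4.815 + 0.1069 + 0.19 = 25.259 ft²·°F·h/BTU
Q = A·ΔT/R = 1252 × (62.52 − 10.72) / 25.259 = 2567.5 BTU/h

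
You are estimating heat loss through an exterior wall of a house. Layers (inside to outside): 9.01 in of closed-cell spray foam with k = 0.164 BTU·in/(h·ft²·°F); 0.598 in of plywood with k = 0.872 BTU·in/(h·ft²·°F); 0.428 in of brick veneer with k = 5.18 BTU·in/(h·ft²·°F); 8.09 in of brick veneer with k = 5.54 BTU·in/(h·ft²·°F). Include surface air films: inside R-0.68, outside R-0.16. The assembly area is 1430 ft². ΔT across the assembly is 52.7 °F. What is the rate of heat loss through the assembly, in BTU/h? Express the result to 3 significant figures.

1300 BTU/h

9.01/0.164 = 54.94
0.598/0.872 = 0.6858
0.428/5.18 = 0.08263
8.09/5.54 = 1.46
R_total = 0.68 + 54.94 + 0.6858 + 0.08263 + 1.46 + 0.16 = 58.01 ft²·°F·h/BTU
Q = A·ΔT/R = 1430 × 52.7 / 58.01 = 1299 BTU/h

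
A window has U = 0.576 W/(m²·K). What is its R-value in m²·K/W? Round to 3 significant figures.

1.74 m²·K/W

R = 1/U = 1/0.576 = 1.736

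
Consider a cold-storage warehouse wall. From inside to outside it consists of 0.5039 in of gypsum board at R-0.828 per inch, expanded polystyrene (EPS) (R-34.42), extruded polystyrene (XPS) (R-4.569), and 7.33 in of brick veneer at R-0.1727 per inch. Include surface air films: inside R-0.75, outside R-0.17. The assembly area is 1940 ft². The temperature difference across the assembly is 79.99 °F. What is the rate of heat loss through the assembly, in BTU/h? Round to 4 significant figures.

0.5039 × 0.828 = 0.41723
7.33 × 0.1727 = 1.2659
R_total = 0.75 + 0.41723 + 34.42 + 4.569 + 1.2659 + 0.17 = 41.592 ft²·°F·h/BTU
Q = A·ΔT/R = 1940 × 79.99 / 41.592 = 3731 BTU/h

3731 BTU/h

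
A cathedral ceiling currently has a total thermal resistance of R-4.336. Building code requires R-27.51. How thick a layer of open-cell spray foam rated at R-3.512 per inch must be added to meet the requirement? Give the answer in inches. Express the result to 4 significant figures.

6.599 in

ΔR = 27.51 − 4.336 = 23.174 ft²·°F·h/BTU
L = ΔR / (R/in) = 23.174/3.512 = 6.5985 in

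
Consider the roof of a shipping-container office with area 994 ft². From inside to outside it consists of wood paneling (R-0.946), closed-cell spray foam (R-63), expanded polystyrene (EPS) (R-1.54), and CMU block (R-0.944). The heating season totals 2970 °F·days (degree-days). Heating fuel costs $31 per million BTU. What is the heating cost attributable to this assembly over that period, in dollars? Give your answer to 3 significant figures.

33.1 dollars

R_total = 0.946 + 63 + 1.54 + 0.944 = 66.43 ft²·°F·h/BTU
E = A × HDD × 24 / R = 994 × 2970 × 24 / 66.43 = 1067000 BTU
Cost = 1067000/10⁶ × 31 = $33.06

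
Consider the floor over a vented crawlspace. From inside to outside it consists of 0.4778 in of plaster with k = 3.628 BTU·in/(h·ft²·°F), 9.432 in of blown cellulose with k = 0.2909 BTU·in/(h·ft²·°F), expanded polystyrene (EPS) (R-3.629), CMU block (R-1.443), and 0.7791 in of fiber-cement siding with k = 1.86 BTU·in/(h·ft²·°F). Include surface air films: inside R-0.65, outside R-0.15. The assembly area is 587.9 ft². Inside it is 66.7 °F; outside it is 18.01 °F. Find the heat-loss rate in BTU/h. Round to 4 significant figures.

736.9 BTU/h

0.4778/3.628 = 0.1317
9.432/0.2909 = 32.424
0.7791/1.86 = 0.41887
R_total = 0.65 + 0.1317 + 32.424 + 3.629 + 1.443 + 0.41887 + 0.15 = 38.846 ft²·°F·h/BTU
Q = A·ΔT/R = 587.9 × (66.7 − 18.01) / 38.846 = 736.88 BTU/h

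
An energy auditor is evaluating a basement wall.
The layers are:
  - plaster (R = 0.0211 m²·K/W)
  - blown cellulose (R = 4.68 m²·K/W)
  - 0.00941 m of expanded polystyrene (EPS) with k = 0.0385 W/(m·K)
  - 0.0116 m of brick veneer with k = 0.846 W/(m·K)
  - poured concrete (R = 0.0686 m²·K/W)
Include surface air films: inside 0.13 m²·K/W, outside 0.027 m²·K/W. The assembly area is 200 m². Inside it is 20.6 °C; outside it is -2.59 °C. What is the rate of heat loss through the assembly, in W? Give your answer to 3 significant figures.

895 W

0.00941/0.0385 = 0.2444
0.0116/0.846 = 0.01371
R_total = 0.13 + 0.0211 + 4.68 + 0.2444 + 0.01371 + 0.0686 + 0.027 = 5.185 m²·K/W
Q = A·ΔT/R = 200 × (20.6 − (-2.59)) / 5.185 = 894.5 W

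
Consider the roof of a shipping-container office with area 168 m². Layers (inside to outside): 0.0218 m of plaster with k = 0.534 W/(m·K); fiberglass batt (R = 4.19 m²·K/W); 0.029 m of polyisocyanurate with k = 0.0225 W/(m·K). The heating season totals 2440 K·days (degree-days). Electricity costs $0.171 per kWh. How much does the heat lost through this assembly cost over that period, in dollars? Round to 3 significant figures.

0.0218/0.534 = 0.04082
0.029/0.0225 = 1.289
R_total = 0.04082 + 4.19 + 1.289 = 5.52 m²·K/W
E = A × HDD × 24 / R / 1000 = 168 × 2440 × 24 / 5.52 / 1000 = 1782 kWh
Cost = 1782 × 0.171 = $304.8

305 dollars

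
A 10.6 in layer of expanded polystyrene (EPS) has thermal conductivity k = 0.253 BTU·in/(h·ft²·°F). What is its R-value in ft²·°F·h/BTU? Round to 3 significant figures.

R = L/k = 10.6/0.253 = 41.9 ft²·°F·h/BTU

41.9 ft²·°F·h/BTU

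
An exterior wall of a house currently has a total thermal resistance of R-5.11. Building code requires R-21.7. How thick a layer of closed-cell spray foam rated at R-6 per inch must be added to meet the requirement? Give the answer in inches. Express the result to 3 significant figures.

2.77 in

ΔR = 21.7 − 5.11 = 16.59 ft²·°F·h/BTU
L = ΔR / (R/in) = 16.59/6 = 2.765 in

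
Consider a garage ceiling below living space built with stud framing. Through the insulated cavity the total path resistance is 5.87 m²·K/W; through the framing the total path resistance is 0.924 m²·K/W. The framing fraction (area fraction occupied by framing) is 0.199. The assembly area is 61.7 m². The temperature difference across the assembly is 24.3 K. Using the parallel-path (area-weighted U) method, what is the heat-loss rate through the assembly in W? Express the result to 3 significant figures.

527 W

U_eff = 0.801/5.87 + 0.199/0.924 = 0.1365 + 0.2154 = 0.3518
R_eff = 1/U_eff = 2.842 m²·K/W
Q = 61.7 × 24.3 / 2.842 = 527.5 W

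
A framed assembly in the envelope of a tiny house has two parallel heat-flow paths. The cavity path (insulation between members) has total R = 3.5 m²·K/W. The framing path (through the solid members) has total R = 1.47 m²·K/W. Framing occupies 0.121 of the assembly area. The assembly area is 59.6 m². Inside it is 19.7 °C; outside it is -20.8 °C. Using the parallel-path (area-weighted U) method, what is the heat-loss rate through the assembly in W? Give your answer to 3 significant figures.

805 W

U_eff = 0.879/3.5 + 0.121/1.47 = 0.2511 + 0.08231 = 0.3335
R_eff = 1/U_eff = 2.999 m²·K/W
Q = 59.6 × (19.7 − (-20.8)) / 2.999 = 804.9 W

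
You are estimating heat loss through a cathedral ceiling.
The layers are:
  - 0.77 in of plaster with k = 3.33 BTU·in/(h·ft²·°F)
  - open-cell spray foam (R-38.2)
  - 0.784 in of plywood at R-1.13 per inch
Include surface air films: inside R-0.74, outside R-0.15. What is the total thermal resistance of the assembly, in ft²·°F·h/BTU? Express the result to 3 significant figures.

40.2 ft²·°F·h/BTU

0.77/3.33 = 0.2312
0.784 × 1.13 = 0.8859
R_total = 0.74 + 0.2312 + 38.2 + 0.8859 + 0.15 = 40.21 ft²·°F·h/BTU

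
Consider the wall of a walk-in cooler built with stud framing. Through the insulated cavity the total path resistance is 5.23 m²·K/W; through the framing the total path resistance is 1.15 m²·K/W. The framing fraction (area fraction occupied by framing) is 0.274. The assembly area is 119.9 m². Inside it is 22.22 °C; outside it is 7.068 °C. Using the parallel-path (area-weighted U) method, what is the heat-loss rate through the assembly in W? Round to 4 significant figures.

U_eff = 0.726/5.23 + 0.274/1.15 = 0.13881 + 0.23826 = 0.37708
R_eff = 1/U_eff = 2.652 m²·K/W
Q = 119.9 × (22.22 − 7.068) / 2.652 = 685.04 W

685.0 W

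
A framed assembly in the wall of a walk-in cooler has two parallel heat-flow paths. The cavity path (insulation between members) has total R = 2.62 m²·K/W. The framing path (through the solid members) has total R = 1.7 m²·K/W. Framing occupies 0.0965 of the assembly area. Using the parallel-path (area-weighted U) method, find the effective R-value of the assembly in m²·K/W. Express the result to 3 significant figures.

2.49 m²·K/W

U_eff = 0.9035/2.62 + 0.0965/1.7 = 0.3448 + 0.05676 = 0.4016
R_eff = 1/U_eff = 2.49 m²·K/W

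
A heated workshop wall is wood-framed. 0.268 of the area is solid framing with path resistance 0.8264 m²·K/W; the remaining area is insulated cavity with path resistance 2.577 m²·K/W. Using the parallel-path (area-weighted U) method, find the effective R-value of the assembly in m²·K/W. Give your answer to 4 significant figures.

U_eff = 0.732/2.577 + 0.268/0.8264 = 0.28405 + 0.3243 = 0.60835
R_eff = 1/U_eff = 1.6438 m²·K/W

1.644 m²·K/W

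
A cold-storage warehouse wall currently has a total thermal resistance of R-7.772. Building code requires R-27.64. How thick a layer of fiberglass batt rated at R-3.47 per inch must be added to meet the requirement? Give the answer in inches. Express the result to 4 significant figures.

ΔR = 27.64 − 7.772 = 19.868 ft²·°F·h/BTU
L = ΔR / (R/in) = 19.868/3.47 = 5.7256 in

5.726 in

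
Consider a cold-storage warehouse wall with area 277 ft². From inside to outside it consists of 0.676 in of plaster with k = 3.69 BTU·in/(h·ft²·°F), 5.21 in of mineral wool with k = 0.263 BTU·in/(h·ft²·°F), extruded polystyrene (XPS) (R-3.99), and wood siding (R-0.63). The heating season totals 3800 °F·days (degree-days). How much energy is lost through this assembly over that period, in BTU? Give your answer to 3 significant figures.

1030000 BTU

0.676/3.69 = 0.1832
5.21/0.263 = 19.81
R_total = 0.1832 + 19.81 + 3.99 + 0.63 = 24.61 ft²·°F·h/BTU
E = A × HDD × 24 / R = 277 × 3800 × 24 / 24.61 = 1026000 BTU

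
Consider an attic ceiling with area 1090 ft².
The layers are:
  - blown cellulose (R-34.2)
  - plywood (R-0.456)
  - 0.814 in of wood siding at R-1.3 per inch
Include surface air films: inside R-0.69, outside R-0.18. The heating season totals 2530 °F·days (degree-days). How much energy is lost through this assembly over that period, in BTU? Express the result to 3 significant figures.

0.814 × 1.3 = 1.058
R_total = 0.69 + 34.2 + 0.456 + 1.058 + 0.18 = 36.58 ft²·°F·h/BTU
E = A × HDD × 24 / R = 1090 × 2530 × 24 / 36.58 = 1809000 BTU

1810000 BTU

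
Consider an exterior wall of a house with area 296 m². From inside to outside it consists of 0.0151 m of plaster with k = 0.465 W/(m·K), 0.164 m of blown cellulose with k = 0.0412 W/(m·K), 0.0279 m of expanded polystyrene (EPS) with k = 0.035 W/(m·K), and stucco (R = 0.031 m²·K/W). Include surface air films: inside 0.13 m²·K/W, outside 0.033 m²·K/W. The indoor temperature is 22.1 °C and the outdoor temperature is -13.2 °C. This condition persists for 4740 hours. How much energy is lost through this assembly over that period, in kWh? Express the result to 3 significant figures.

9900 kWh

0.0151/0.465 = 0.03247
0.164/0.0412 = 3.981
0.0279/0.035 = 0.7971
R_total = 0.13 + 0.03247 + 3.981 + 0.7971 + 0.031 + 0.033 = 5.004 m²·K/W
Q = 296 × (22.1 − (-13.2)) / 5.004 = 2088 W
E = 2088 W × 4740 h / 1000 = 9897 kWh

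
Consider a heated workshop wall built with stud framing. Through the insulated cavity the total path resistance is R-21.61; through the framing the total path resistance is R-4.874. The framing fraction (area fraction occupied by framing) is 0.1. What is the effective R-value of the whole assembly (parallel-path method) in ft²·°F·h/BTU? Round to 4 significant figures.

U_eff = 0.9/21.61 + 0.1/4.874 = 0.041647 + 0.020517 = 0.062164
R_eff = 1/U_eff = 16.086 ft²·°F·h/BTU

16.09 ft²·°F·h/BTU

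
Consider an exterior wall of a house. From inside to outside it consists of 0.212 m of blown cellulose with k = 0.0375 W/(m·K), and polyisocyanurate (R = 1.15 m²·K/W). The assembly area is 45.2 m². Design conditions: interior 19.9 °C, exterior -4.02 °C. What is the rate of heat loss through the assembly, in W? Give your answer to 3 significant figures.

0.212/0.0375 = 5.653
R_total = 5.653 + 1.15 = 6.803 m²·K/W
Q = A·ΔT/R = 45.2 × (19.9 − (-4.02)) / 6.803 = 158.9 W

159 W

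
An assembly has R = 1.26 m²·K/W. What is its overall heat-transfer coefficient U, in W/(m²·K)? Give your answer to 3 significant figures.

0.794 W/(m²·K)

U = 1/R = 1/1.26 = 0.7937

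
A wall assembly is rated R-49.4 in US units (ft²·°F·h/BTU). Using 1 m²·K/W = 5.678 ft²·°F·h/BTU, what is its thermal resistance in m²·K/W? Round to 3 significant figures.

8.70 m²·K/W

R_SI = 49.4/5.678 = 8.7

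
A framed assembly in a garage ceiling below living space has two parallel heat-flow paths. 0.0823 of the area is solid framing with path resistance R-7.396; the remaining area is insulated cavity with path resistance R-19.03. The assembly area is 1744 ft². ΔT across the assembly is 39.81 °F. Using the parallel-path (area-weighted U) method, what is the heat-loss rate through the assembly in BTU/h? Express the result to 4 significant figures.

4121 BTU/h

U_eff = 0.9177/19.03 + 0.0823/7.396 = 0.048224 + 0.011128 = 0.059351
R_eff = 1/U_eff = 16.849 ft²·°F·h/BTU
Q = 1744 × 39.81 / 16.849 = 4120.7 BTU/h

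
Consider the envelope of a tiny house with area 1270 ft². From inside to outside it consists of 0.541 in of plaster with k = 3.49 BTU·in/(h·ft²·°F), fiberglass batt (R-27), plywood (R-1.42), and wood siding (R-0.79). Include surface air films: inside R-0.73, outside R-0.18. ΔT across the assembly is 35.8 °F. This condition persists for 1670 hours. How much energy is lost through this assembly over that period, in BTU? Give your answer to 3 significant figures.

0.541/3.49 = 0.155
R_total = 0.73 + 0.155 + 27 + 1.42 + 0.79 + 0.18 = 30.28 ft²·°F·h/BTU
Q = 1270 × 35.8 / 30.28 = 1502 BTU/h
E = 1502 × 1670 = 2508000 BTU

2510000 BTU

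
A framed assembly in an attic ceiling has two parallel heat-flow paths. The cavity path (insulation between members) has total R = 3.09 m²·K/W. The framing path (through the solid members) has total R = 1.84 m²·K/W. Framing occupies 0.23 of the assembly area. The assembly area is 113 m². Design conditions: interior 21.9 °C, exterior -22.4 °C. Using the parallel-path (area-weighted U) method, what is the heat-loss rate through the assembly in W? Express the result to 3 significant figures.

U_eff = 0.77/3.09 + 0.23/1.84 = 0.2492 + 0.125 = 0.3742
R_eff = 1/U_eff = 2.672 m²·K/W
Q = 113 × (21.9 − (-22.4)) / 2.672 = 1873 W

1870 W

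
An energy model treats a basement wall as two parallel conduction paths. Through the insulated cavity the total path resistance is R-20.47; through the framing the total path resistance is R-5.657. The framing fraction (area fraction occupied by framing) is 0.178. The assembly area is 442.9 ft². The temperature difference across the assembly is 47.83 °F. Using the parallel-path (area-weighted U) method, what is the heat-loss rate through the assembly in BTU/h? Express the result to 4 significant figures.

U_eff = 0.822/20.47 + 0.178/5.657 = 0.040156 + 0.031465 = 0.071622
R_eff = 1/U_eff = 13.962 ft²·°F·h/BTU
Q = 442.9 × 47.83 / 13.962 = 1517.2 BTU/h

1517 BTU/h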